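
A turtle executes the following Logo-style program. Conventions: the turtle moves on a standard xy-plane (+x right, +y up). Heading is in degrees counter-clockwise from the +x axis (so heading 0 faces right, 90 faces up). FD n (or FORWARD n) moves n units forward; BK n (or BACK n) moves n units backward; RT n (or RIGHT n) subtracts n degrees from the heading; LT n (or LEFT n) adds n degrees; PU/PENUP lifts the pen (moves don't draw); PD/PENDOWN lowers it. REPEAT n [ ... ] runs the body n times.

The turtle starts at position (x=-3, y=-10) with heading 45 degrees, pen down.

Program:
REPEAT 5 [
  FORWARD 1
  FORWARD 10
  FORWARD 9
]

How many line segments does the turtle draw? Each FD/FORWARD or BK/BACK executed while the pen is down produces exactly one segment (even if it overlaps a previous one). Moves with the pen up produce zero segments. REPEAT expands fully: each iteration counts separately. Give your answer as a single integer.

Answer: 15

Derivation:
Executing turtle program step by step:
Start: pos=(-3,-10), heading=45, pen down
REPEAT 5 [
  -- iteration 1/5 --
  FD 1: (-3,-10) -> (-2.293,-9.293) [heading=45, draw]
  FD 10: (-2.293,-9.293) -> (4.778,-2.222) [heading=45, draw]
  FD 9: (4.778,-2.222) -> (11.142,4.142) [heading=45, draw]
  -- iteration 2/5 --
  FD 1: (11.142,4.142) -> (11.849,4.849) [heading=45, draw]
  FD 10: (11.849,4.849) -> (18.92,11.92) [heading=45, draw]
  FD 9: (18.92,11.92) -> (25.284,18.284) [heading=45, draw]
  -- iteration 3/5 --
  FD 1: (25.284,18.284) -> (25.991,18.991) [heading=45, draw]
  FD 10: (25.991,18.991) -> (33.062,26.062) [heading=45, draw]
  FD 9: (33.062,26.062) -> (39.426,32.426) [heading=45, draw]
  -- iteration 4/5 --
  FD 1: (39.426,32.426) -> (40.134,33.134) [heading=45, draw]
  FD 10: (40.134,33.134) -> (47.205,40.205) [heading=45, draw]
  FD 9: (47.205,40.205) -> (53.569,46.569) [heading=45, draw]
  -- iteration 5/5 --
  FD 1: (53.569,46.569) -> (54.276,47.276) [heading=45, draw]
  FD 10: (54.276,47.276) -> (61.347,54.347) [heading=45, draw]
  FD 9: (61.347,54.347) -> (67.711,60.711) [heading=45, draw]
]
Final: pos=(67.711,60.711), heading=45, 15 segment(s) drawn
Segments drawn: 15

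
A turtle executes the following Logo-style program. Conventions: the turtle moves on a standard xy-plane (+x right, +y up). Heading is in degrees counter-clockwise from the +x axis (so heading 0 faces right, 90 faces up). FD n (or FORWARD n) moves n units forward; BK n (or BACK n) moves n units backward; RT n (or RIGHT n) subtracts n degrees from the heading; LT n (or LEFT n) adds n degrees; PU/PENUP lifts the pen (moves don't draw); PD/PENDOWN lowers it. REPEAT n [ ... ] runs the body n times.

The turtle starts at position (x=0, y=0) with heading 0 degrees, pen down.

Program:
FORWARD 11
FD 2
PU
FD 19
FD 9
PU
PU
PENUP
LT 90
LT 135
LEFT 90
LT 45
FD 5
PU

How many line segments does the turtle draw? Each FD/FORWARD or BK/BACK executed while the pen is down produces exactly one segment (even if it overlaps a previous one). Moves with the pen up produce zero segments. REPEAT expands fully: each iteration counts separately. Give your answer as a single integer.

Answer: 2

Derivation:
Executing turtle program step by step:
Start: pos=(0,0), heading=0, pen down
FD 11: (0,0) -> (11,0) [heading=0, draw]
FD 2: (11,0) -> (13,0) [heading=0, draw]
PU: pen up
FD 19: (13,0) -> (32,0) [heading=0, move]
FD 9: (32,0) -> (41,0) [heading=0, move]
PU: pen up
PU: pen up
PU: pen up
LT 90: heading 0 -> 90
LT 135: heading 90 -> 225
LT 90: heading 225 -> 315
LT 45: heading 315 -> 0
FD 5: (41,0) -> (46,0) [heading=0, move]
PU: pen up
Final: pos=(46,0), heading=0, 2 segment(s) drawn
Segments drawn: 2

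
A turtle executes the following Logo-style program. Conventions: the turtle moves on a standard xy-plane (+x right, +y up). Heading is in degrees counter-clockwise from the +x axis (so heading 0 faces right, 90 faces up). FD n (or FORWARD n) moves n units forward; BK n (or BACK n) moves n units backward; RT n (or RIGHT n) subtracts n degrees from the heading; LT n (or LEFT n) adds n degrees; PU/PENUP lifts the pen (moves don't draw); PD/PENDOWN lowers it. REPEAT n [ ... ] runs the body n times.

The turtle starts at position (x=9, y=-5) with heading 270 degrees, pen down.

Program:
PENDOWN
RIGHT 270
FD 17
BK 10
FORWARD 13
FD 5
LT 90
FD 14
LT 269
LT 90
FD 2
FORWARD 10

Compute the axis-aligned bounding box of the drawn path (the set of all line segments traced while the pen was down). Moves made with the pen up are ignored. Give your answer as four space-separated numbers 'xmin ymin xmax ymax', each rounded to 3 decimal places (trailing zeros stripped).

Executing turtle program step by step:
Start: pos=(9,-5), heading=270, pen down
PD: pen down
RT 270: heading 270 -> 0
FD 17: (9,-5) -> (26,-5) [heading=0, draw]
BK 10: (26,-5) -> (16,-5) [heading=0, draw]
FD 13: (16,-5) -> (29,-5) [heading=0, draw]
FD 5: (29,-5) -> (34,-5) [heading=0, draw]
LT 90: heading 0 -> 90
FD 14: (34,-5) -> (34,9) [heading=90, draw]
LT 269: heading 90 -> 359
LT 90: heading 359 -> 89
FD 2: (34,9) -> (34.035,11) [heading=89, draw]
FD 10: (34.035,11) -> (34.209,20.998) [heading=89, draw]
Final: pos=(34.209,20.998), heading=89, 7 segment(s) drawn

Segment endpoints: x in {9, 16, 26, 29, 34, 34.035, 34.209}, y in {-5, 9, 11, 20.998}
xmin=9, ymin=-5, xmax=34.209, ymax=20.998

Answer: 9 -5 34.209 20.998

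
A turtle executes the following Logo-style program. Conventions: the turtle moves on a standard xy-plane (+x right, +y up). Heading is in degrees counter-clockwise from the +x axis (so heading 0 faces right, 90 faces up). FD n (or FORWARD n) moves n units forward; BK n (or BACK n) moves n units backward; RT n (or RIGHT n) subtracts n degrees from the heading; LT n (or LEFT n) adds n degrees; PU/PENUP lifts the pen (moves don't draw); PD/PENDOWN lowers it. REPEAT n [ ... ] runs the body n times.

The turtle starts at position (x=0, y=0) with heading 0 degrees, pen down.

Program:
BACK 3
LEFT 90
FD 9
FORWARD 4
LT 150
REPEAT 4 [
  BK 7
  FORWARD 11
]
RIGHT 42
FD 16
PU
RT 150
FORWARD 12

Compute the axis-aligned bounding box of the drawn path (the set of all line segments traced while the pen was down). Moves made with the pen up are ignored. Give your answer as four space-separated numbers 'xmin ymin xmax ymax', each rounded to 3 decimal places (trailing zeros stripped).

Executing turtle program step by step:
Start: pos=(0,0), heading=0, pen down
BK 3: (0,0) -> (-3,0) [heading=0, draw]
LT 90: heading 0 -> 90
FD 9: (-3,0) -> (-3,9) [heading=90, draw]
FD 4: (-3,9) -> (-3,13) [heading=90, draw]
LT 150: heading 90 -> 240
REPEAT 4 [
  -- iteration 1/4 --
  BK 7: (-3,13) -> (0.5,19.062) [heading=240, draw]
  FD 11: (0.5,19.062) -> (-5,9.536) [heading=240, draw]
  -- iteration 2/4 --
  BK 7: (-5,9.536) -> (-1.5,15.598) [heading=240, draw]
  FD 11: (-1.5,15.598) -> (-7,6.072) [heading=240, draw]
  -- iteration 3/4 --
  BK 7: (-7,6.072) -> (-3.5,12.134) [heading=240, draw]
  FD 11: (-3.5,12.134) -> (-9,2.608) [heading=240, draw]
  -- iteration 4/4 --
  BK 7: (-9,2.608) -> (-5.5,8.67) [heading=240, draw]
  FD 11: (-5.5,8.67) -> (-11,-0.856) [heading=240, draw]
]
RT 42: heading 240 -> 198
FD 16: (-11,-0.856) -> (-26.217,-5.801) [heading=198, draw]
PU: pen up
RT 150: heading 198 -> 48
FD 12: (-26.217,-5.801) -> (-18.187,3.117) [heading=48, move]
Final: pos=(-18.187,3.117), heading=48, 12 segment(s) drawn

Segment endpoints: x in {-26.217, -11, -9, -7, -5.5, -5, -3.5, -3, -3, -3, -1.5, 0, 0.5}, y in {-5.801, -0.856, 0, 2.608, 6.072, 8.67, 9, 9.536, 12.134, 13, 15.598, 19.062}
xmin=-26.217, ymin=-5.801, xmax=0.5, ymax=19.062

Answer: -26.217 -5.801 0.5 19.062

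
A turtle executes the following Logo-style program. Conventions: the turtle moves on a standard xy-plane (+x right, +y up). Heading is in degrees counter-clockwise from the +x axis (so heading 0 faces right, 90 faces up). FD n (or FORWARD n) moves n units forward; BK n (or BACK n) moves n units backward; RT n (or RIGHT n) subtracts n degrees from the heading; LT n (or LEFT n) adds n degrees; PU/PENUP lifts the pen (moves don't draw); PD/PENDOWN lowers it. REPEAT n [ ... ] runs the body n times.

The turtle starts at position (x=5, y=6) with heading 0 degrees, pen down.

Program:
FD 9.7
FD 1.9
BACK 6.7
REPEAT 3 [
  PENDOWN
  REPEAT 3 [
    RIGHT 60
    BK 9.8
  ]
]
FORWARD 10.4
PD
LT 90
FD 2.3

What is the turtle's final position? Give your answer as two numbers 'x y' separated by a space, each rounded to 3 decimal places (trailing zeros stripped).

Answer: 9.3 20.674

Derivation:
Executing turtle program step by step:
Start: pos=(5,6), heading=0, pen down
FD 9.7: (5,6) -> (14.7,6) [heading=0, draw]
FD 1.9: (14.7,6) -> (16.6,6) [heading=0, draw]
BK 6.7: (16.6,6) -> (9.9,6) [heading=0, draw]
REPEAT 3 [
  -- iteration 1/3 --
  PD: pen down
  REPEAT 3 [
    -- iteration 1/3 --
    RT 60: heading 0 -> 300
    BK 9.8: (9.9,6) -> (5,14.487) [heading=300, draw]
    -- iteration 2/3 --
    RT 60: heading 300 -> 240
    BK 9.8: (5,14.487) -> (9.9,22.974) [heading=240, draw]
    -- iteration 3/3 --
    RT 60: heading 240 -> 180
    BK 9.8: (9.9,22.974) -> (19.7,22.974) [heading=180, draw]
  ]
  -- iteration 2/3 --
  PD: pen down
  REPEAT 3 [
    -- iteration 1/3 --
    RT 60: heading 180 -> 120
    BK 9.8: (19.7,22.974) -> (24.6,14.487) [heading=120, draw]
    -- iteration 2/3 --
    RT 60: heading 120 -> 60
    BK 9.8: (24.6,14.487) -> (19.7,6) [heading=60, draw]
    -- iteration 3/3 --
    RT 60: heading 60 -> 0
    BK 9.8: (19.7,6) -> (9.9,6) [heading=0, draw]
  ]
  -- iteration 3/3 --
  PD: pen down
  REPEAT 3 [
    -- iteration 1/3 --
    RT 60: heading 0 -> 300
    BK 9.8: (9.9,6) -> (5,14.487) [heading=300, draw]
    -- iteration 2/3 --
    RT 60: heading 300 -> 240
    BK 9.8: (5,14.487) -> (9.9,22.974) [heading=240, draw]
    -- iteration 3/3 --
    RT 60: heading 240 -> 180
    BK 9.8: (9.9,22.974) -> (19.7,22.974) [heading=180, draw]
  ]
]
FD 10.4: (19.7,22.974) -> (9.3,22.974) [heading=180, draw]
PD: pen down
LT 90: heading 180 -> 270
FD 2.3: (9.3,22.974) -> (9.3,20.674) [heading=270, draw]
Final: pos=(9.3,20.674), heading=270, 14 segment(s) drawn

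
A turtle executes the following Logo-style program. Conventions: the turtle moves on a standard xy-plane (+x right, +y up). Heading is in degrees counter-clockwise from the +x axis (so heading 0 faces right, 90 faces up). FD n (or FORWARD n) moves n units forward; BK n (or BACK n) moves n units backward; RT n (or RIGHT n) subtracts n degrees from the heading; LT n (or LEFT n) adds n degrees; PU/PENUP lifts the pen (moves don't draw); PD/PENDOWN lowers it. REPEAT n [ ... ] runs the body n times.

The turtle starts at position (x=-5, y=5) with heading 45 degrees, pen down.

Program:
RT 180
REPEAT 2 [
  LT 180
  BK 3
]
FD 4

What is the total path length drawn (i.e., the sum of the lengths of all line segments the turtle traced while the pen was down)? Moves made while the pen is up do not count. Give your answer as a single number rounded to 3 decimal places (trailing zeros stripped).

Executing turtle program step by step:
Start: pos=(-5,5), heading=45, pen down
RT 180: heading 45 -> 225
REPEAT 2 [
  -- iteration 1/2 --
  LT 180: heading 225 -> 45
  BK 3: (-5,5) -> (-7.121,2.879) [heading=45, draw]
  -- iteration 2/2 --
  LT 180: heading 45 -> 225
  BK 3: (-7.121,2.879) -> (-5,5) [heading=225, draw]
]
FD 4: (-5,5) -> (-7.828,2.172) [heading=225, draw]
Final: pos=(-7.828,2.172), heading=225, 3 segment(s) drawn

Segment lengths:
  seg 1: (-5,5) -> (-7.121,2.879), length = 3
  seg 2: (-7.121,2.879) -> (-5,5), length = 3
  seg 3: (-5,5) -> (-7.828,2.172), length = 4
Total = 10

Answer: 10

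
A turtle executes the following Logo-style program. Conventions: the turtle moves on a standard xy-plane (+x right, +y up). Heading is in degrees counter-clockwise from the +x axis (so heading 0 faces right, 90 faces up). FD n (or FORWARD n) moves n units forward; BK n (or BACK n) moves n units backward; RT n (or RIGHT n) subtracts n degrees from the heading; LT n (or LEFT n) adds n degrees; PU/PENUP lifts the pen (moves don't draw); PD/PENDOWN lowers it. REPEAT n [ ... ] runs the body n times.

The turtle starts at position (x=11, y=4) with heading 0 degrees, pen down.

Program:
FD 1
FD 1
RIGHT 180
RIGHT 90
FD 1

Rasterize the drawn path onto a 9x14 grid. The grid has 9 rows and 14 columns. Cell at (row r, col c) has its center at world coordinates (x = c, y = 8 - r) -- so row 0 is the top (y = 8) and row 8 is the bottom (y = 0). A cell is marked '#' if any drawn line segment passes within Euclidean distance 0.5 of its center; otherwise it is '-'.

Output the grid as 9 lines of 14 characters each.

Segment 0: (11,4) -> (12,4)
Segment 1: (12,4) -> (13,4)
Segment 2: (13,4) -> (13,5)

Answer: --------------
--------------
--------------
-------------#
-----------###
--------------
--------------
--------------
--------------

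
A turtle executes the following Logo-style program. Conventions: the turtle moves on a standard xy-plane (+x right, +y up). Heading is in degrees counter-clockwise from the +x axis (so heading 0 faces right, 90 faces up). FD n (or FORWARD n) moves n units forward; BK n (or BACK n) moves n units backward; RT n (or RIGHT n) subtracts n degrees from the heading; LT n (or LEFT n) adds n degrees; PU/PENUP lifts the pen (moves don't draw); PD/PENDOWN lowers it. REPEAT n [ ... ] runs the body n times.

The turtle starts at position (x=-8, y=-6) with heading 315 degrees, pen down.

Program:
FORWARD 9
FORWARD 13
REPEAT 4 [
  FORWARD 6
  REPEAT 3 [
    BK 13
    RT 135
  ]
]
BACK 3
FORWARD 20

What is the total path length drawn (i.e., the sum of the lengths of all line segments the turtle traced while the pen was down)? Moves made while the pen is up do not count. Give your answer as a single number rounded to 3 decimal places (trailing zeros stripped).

Answer: 225

Derivation:
Executing turtle program step by step:
Start: pos=(-8,-6), heading=315, pen down
FD 9: (-8,-6) -> (-1.636,-12.364) [heading=315, draw]
FD 13: (-1.636,-12.364) -> (7.556,-21.556) [heading=315, draw]
REPEAT 4 [
  -- iteration 1/4 --
  FD 6: (7.556,-21.556) -> (11.799,-25.799) [heading=315, draw]
  REPEAT 3 [
    -- iteration 1/3 --
    BK 13: (11.799,-25.799) -> (2.607,-16.607) [heading=315, draw]
    RT 135: heading 315 -> 180
    -- iteration 2/3 --
    BK 13: (2.607,-16.607) -> (15.607,-16.607) [heading=180, draw]
    RT 135: heading 180 -> 45
    -- iteration 3/3 --
    BK 13: (15.607,-16.607) -> (6.414,-25.799) [heading=45, draw]
    RT 135: heading 45 -> 270
  ]
  -- iteration 2/4 --
  FD 6: (6.414,-25.799) -> (6.414,-31.799) [heading=270, draw]
  REPEAT 3 [
    -- iteration 1/3 --
    BK 13: (6.414,-31.799) -> (6.414,-18.799) [heading=270, draw]
    RT 135: heading 270 -> 135
    -- iteration 2/3 --
    BK 13: (6.414,-18.799) -> (15.607,-27.991) [heading=135, draw]
    RT 135: heading 135 -> 0
    -- iteration 3/3 --
    BK 13: (15.607,-27.991) -> (2.607,-27.991) [heading=0, draw]
    RT 135: heading 0 -> 225
  ]
  -- iteration 3/4 --
  FD 6: (2.607,-27.991) -> (-1.636,-32.234) [heading=225, draw]
  REPEAT 3 [
    -- iteration 1/3 --
    BK 13: (-1.636,-32.234) -> (7.556,-23.042) [heading=225, draw]
    RT 135: heading 225 -> 90
    -- iteration 2/3 --
    BK 13: (7.556,-23.042) -> (7.556,-36.042) [heading=90, draw]
    RT 135: heading 90 -> 315
    -- iteration 3/3 --
    BK 13: (7.556,-36.042) -> (-1.636,-26.849) [heading=315, draw]
    RT 135: heading 315 -> 180
  ]
  -- iteration 4/4 --
  FD 6: (-1.636,-26.849) -> (-7.636,-26.849) [heading=180, draw]
  REPEAT 3 [
    -- iteration 1/3 --
    BK 13: (-7.636,-26.849) -> (5.364,-26.849) [heading=180, draw]
    RT 135: heading 180 -> 45
    -- iteration 2/3 --
    BK 13: (5.364,-26.849) -> (-3.828,-36.042) [heading=45, draw]
    RT 135: heading 45 -> 270
    -- iteration 3/3 --
    BK 13: (-3.828,-36.042) -> (-3.828,-23.042) [heading=270, draw]
    RT 135: heading 270 -> 135
  ]
]
BK 3: (-3.828,-23.042) -> (-1.707,-25.163) [heading=135, draw]
FD 20: (-1.707,-25.163) -> (-15.849,-11.021) [heading=135, draw]
Final: pos=(-15.849,-11.021), heading=135, 20 segment(s) drawn

Segment lengths:
  seg 1: (-8,-6) -> (-1.636,-12.364), length = 9
  seg 2: (-1.636,-12.364) -> (7.556,-21.556), length = 13
  seg 3: (7.556,-21.556) -> (11.799,-25.799), length = 6
  seg 4: (11.799,-25.799) -> (2.607,-16.607), length = 13
  seg 5: (2.607,-16.607) -> (15.607,-16.607), length = 13
  seg 6: (15.607,-16.607) -> (6.414,-25.799), length = 13
  seg 7: (6.414,-25.799) -> (6.414,-31.799), length = 6
  seg 8: (6.414,-31.799) -> (6.414,-18.799), length = 13
  seg 9: (6.414,-18.799) -> (15.607,-27.991), length = 13
  seg 10: (15.607,-27.991) -> (2.607,-27.991), length = 13
  seg 11: (2.607,-27.991) -> (-1.636,-32.234), length = 6
  seg 12: (-1.636,-32.234) -> (7.556,-23.042), length = 13
  seg 13: (7.556,-23.042) -> (7.556,-36.042), length = 13
  seg 14: (7.556,-36.042) -> (-1.636,-26.849), length = 13
  seg 15: (-1.636,-26.849) -> (-7.636,-26.849), length = 6
  seg 16: (-7.636,-26.849) -> (5.364,-26.849), length = 13
  seg 17: (5.364,-26.849) -> (-3.828,-36.042), length = 13
  seg 18: (-3.828,-36.042) -> (-3.828,-23.042), length = 13
  seg 19: (-3.828,-23.042) -> (-1.707,-25.163), length = 3
  seg 20: (-1.707,-25.163) -> (-15.849,-11.021), length = 20
Total = 225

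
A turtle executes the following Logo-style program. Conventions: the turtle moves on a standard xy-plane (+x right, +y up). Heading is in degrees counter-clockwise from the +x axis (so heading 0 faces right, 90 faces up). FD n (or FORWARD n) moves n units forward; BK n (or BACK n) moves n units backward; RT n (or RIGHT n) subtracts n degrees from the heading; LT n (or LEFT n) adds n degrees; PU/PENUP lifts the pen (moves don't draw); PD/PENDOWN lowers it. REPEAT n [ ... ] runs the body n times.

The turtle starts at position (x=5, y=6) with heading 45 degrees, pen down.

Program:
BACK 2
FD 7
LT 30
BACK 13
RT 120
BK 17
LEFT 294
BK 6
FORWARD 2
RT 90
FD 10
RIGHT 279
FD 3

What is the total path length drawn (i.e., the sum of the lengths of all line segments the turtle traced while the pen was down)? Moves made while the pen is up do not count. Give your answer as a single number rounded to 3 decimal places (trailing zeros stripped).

Answer: 60

Derivation:
Executing turtle program step by step:
Start: pos=(5,6), heading=45, pen down
BK 2: (5,6) -> (3.586,4.586) [heading=45, draw]
FD 7: (3.586,4.586) -> (8.536,9.536) [heading=45, draw]
LT 30: heading 45 -> 75
BK 13: (8.536,9.536) -> (5.171,-3.022) [heading=75, draw]
RT 120: heading 75 -> 315
BK 17: (5.171,-3.022) -> (-6.85,8.999) [heading=315, draw]
LT 294: heading 315 -> 249
BK 6: (-6.85,8.999) -> (-4.7,14.601) [heading=249, draw]
FD 2: (-4.7,14.601) -> (-5.416,12.734) [heading=249, draw]
RT 90: heading 249 -> 159
FD 10: (-5.416,12.734) -> (-14.752,16.317) [heading=159, draw]
RT 279: heading 159 -> 240
FD 3: (-14.752,16.317) -> (-16.252,13.719) [heading=240, draw]
Final: pos=(-16.252,13.719), heading=240, 8 segment(s) drawn

Segment lengths:
  seg 1: (5,6) -> (3.586,4.586), length = 2
  seg 2: (3.586,4.586) -> (8.536,9.536), length = 7
  seg 3: (8.536,9.536) -> (5.171,-3.022), length = 13
  seg 4: (5.171,-3.022) -> (-6.85,8.999), length = 17
  seg 5: (-6.85,8.999) -> (-4.7,14.601), length = 6
  seg 6: (-4.7,14.601) -> (-5.416,12.734), length = 2
  seg 7: (-5.416,12.734) -> (-14.752,16.317), length = 10
  seg 8: (-14.752,16.317) -> (-16.252,13.719), length = 3
Total = 60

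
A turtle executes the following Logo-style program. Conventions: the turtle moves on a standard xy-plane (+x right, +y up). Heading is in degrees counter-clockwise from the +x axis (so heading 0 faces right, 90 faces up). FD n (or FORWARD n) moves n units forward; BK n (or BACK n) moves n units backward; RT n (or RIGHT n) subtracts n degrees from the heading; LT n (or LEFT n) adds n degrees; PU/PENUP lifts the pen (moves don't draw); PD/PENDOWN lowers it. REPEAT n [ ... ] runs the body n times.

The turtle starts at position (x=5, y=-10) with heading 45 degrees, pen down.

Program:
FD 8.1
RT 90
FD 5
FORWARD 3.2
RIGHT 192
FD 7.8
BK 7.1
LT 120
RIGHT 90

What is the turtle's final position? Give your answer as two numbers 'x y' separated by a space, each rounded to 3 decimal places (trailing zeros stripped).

Executing turtle program step by step:
Start: pos=(5,-10), heading=45, pen down
FD 8.1: (5,-10) -> (10.728,-4.272) [heading=45, draw]
RT 90: heading 45 -> 315
FD 5: (10.728,-4.272) -> (14.263,-7.808) [heading=315, draw]
FD 3.2: (14.263,-7.808) -> (16.526,-10.071) [heading=315, draw]
RT 192: heading 315 -> 123
FD 7.8: (16.526,-10.071) -> (12.278,-3.529) [heading=123, draw]
BK 7.1: (12.278,-3.529) -> (16.145,-9.484) [heading=123, draw]
LT 120: heading 123 -> 243
RT 90: heading 243 -> 153
Final: pos=(16.145,-9.484), heading=153, 5 segment(s) drawn

Answer: 16.145 -9.484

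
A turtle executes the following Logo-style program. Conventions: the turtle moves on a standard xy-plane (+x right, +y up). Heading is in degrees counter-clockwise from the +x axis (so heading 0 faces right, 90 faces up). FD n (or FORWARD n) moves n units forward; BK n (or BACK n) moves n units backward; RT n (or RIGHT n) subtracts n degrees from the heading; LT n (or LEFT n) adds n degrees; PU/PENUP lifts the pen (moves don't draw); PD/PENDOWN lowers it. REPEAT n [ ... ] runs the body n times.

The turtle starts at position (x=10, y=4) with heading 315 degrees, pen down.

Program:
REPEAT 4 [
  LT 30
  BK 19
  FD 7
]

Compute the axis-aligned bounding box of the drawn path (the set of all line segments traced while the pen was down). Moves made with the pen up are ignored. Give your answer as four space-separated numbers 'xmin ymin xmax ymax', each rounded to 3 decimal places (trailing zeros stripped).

Executing turtle program step by step:
Start: pos=(10,4), heading=315, pen down
REPEAT 4 [
  -- iteration 1/4 --
  LT 30: heading 315 -> 345
  BK 19: (10,4) -> (-8.353,8.918) [heading=345, draw]
  FD 7: (-8.353,8.918) -> (-1.591,7.106) [heading=345, draw]
  -- iteration 2/4 --
  LT 30: heading 345 -> 15
  BK 19: (-1.591,7.106) -> (-19.944,2.188) [heading=15, draw]
  FD 7: (-19.944,2.188) -> (-13.182,4) [heading=15, draw]
  -- iteration 3/4 --
  LT 30: heading 15 -> 45
  BK 19: (-13.182,4) -> (-26.617,-9.435) [heading=45, draw]
  FD 7: (-26.617,-9.435) -> (-21.668,-4.485) [heading=45, draw]
  -- iteration 4/4 --
  LT 30: heading 45 -> 75
  BK 19: (-21.668,-4.485) -> (-26.585,-22.838) [heading=75, draw]
  FD 7: (-26.585,-22.838) -> (-24.773,-16.076) [heading=75, draw]
]
Final: pos=(-24.773,-16.076), heading=75, 8 segment(s) drawn

Segment endpoints: x in {-26.617, -26.585, -24.773, -21.668, -19.944, -13.182, -8.353, -1.591, 10}, y in {-22.838, -16.076, -9.435, -4.485, 2.188, 4, 4, 7.106, 8.918}
xmin=-26.617, ymin=-22.838, xmax=10, ymax=8.918

Answer: -26.617 -22.838 10 8.918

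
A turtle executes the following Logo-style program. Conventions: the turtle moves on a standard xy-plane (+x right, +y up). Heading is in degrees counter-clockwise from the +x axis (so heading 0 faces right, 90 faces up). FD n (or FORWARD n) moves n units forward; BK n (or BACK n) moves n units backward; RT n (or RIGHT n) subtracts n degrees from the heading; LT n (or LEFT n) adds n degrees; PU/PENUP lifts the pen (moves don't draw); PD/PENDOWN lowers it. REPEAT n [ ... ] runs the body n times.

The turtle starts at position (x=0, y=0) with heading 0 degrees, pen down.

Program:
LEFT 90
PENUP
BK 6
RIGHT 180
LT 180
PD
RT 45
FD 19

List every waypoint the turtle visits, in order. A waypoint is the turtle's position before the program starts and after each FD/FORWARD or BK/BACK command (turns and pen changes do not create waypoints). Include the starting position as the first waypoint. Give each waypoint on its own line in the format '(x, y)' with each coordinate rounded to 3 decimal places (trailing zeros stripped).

Executing turtle program step by step:
Start: pos=(0,0), heading=0, pen down
LT 90: heading 0 -> 90
PU: pen up
BK 6: (0,0) -> (0,-6) [heading=90, move]
RT 180: heading 90 -> 270
LT 180: heading 270 -> 90
PD: pen down
RT 45: heading 90 -> 45
FD 19: (0,-6) -> (13.435,7.435) [heading=45, draw]
Final: pos=(13.435,7.435), heading=45, 1 segment(s) drawn
Waypoints (3 total):
(0, 0)
(0, -6)
(13.435, 7.435)

Answer: (0, 0)
(0, -6)
(13.435, 7.435)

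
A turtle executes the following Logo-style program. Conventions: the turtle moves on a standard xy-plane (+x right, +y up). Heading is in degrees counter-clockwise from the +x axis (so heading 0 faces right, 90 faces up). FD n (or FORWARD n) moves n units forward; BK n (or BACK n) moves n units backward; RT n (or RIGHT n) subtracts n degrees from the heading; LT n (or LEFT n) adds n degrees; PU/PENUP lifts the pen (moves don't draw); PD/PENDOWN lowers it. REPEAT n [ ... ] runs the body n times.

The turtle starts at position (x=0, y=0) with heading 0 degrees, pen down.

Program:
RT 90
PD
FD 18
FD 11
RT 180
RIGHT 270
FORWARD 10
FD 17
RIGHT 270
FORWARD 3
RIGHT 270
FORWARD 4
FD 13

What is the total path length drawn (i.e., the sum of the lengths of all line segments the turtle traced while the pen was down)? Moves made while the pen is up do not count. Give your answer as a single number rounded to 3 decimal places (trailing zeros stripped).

Executing turtle program step by step:
Start: pos=(0,0), heading=0, pen down
RT 90: heading 0 -> 270
PD: pen down
FD 18: (0,0) -> (0,-18) [heading=270, draw]
FD 11: (0,-18) -> (0,-29) [heading=270, draw]
RT 180: heading 270 -> 90
RT 270: heading 90 -> 180
FD 10: (0,-29) -> (-10,-29) [heading=180, draw]
FD 17: (-10,-29) -> (-27,-29) [heading=180, draw]
RT 270: heading 180 -> 270
FD 3: (-27,-29) -> (-27,-32) [heading=270, draw]
RT 270: heading 270 -> 0
FD 4: (-27,-32) -> (-23,-32) [heading=0, draw]
FD 13: (-23,-32) -> (-10,-32) [heading=0, draw]
Final: pos=(-10,-32), heading=0, 7 segment(s) drawn

Segment lengths:
  seg 1: (0,0) -> (0,-18), length = 18
  seg 2: (0,-18) -> (0,-29), length = 11
  seg 3: (0,-29) -> (-10,-29), length = 10
  seg 4: (-10,-29) -> (-27,-29), length = 17
  seg 5: (-27,-29) -> (-27,-32), length = 3
  seg 6: (-27,-32) -> (-23,-32), length = 4
  seg 7: (-23,-32) -> (-10,-32), length = 13
Total = 76

Answer: 76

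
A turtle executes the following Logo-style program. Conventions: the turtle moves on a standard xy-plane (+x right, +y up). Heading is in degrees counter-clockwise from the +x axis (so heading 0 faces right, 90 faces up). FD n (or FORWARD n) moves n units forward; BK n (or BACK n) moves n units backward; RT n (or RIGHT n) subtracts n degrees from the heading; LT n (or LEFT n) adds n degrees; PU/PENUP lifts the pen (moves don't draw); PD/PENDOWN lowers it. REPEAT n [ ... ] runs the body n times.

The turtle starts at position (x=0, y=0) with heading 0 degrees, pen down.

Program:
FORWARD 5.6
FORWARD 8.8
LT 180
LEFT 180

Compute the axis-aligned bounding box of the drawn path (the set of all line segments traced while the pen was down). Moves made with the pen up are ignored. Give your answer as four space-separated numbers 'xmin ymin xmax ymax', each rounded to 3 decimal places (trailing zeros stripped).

Answer: 0 0 14.4 0

Derivation:
Executing turtle program step by step:
Start: pos=(0,0), heading=0, pen down
FD 5.6: (0,0) -> (5.6,0) [heading=0, draw]
FD 8.8: (5.6,0) -> (14.4,0) [heading=0, draw]
LT 180: heading 0 -> 180
LT 180: heading 180 -> 0
Final: pos=(14.4,0), heading=0, 2 segment(s) drawn

Segment endpoints: x in {0, 5.6, 14.4}, y in {0}
xmin=0, ymin=0, xmax=14.4, ymax=0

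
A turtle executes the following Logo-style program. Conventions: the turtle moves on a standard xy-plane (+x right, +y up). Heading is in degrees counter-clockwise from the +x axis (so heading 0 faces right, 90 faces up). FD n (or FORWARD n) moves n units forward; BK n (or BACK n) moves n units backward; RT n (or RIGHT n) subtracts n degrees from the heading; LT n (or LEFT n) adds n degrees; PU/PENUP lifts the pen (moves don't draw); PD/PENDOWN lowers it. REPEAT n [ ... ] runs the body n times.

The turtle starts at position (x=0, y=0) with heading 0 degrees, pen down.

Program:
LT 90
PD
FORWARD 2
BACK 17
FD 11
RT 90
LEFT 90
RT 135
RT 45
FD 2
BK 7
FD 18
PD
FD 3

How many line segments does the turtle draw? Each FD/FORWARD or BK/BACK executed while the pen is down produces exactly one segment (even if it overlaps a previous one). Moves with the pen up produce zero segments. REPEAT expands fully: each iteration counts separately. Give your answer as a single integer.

Executing turtle program step by step:
Start: pos=(0,0), heading=0, pen down
LT 90: heading 0 -> 90
PD: pen down
FD 2: (0,0) -> (0,2) [heading=90, draw]
BK 17: (0,2) -> (0,-15) [heading=90, draw]
FD 11: (0,-15) -> (0,-4) [heading=90, draw]
RT 90: heading 90 -> 0
LT 90: heading 0 -> 90
RT 135: heading 90 -> 315
RT 45: heading 315 -> 270
FD 2: (0,-4) -> (0,-6) [heading=270, draw]
BK 7: (0,-6) -> (0,1) [heading=270, draw]
FD 18: (0,1) -> (0,-17) [heading=270, draw]
PD: pen down
FD 3: (0,-17) -> (0,-20) [heading=270, draw]
Final: pos=(0,-20), heading=270, 7 segment(s) drawn
Segments drawn: 7

Answer: 7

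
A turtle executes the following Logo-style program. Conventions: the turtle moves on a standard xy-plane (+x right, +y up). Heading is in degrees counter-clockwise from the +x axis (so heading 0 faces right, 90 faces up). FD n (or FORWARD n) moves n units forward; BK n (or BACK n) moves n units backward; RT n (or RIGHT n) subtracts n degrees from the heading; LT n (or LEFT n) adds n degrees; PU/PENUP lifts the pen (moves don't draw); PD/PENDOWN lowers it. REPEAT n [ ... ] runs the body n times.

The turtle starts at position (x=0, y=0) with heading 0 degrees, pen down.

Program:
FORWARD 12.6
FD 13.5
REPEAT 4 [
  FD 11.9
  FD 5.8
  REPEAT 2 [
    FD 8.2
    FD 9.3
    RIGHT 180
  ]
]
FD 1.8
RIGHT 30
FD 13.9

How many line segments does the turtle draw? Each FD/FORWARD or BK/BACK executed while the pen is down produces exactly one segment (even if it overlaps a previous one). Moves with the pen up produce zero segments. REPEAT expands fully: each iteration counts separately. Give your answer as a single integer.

Answer: 28

Derivation:
Executing turtle program step by step:
Start: pos=(0,0), heading=0, pen down
FD 12.6: (0,0) -> (12.6,0) [heading=0, draw]
FD 13.5: (12.6,0) -> (26.1,0) [heading=0, draw]
REPEAT 4 [
  -- iteration 1/4 --
  FD 11.9: (26.1,0) -> (38,0) [heading=0, draw]
  FD 5.8: (38,0) -> (43.8,0) [heading=0, draw]
  REPEAT 2 [
    -- iteration 1/2 --
    FD 8.2: (43.8,0) -> (52,0) [heading=0, draw]
    FD 9.3: (52,0) -> (61.3,0) [heading=0, draw]
    RT 180: heading 0 -> 180
    -- iteration 2/2 --
    FD 8.2: (61.3,0) -> (53.1,0) [heading=180, draw]
    FD 9.3: (53.1,0) -> (43.8,0) [heading=180, draw]
    RT 180: heading 180 -> 0
  ]
  -- iteration 2/4 --
  FD 11.9: (43.8,0) -> (55.7,0) [heading=0, draw]
  FD 5.8: (55.7,0) -> (61.5,0) [heading=0, draw]
  REPEAT 2 [
    -- iteration 1/2 --
    FD 8.2: (61.5,0) -> (69.7,0) [heading=0, draw]
    FD 9.3: (69.7,0) -> (79,0) [heading=0, draw]
    RT 180: heading 0 -> 180
    -- iteration 2/2 --
    FD 8.2: (79,0) -> (70.8,0) [heading=180, draw]
    FD 9.3: (70.8,0) -> (61.5,0) [heading=180, draw]
    RT 180: heading 180 -> 0
  ]
  -- iteration 3/4 --
  FD 11.9: (61.5,0) -> (73.4,0) [heading=0, draw]
  FD 5.8: (73.4,0) -> (79.2,0) [heading=0, draw]
  REPEAT 2 [
    -- iteration 1/2 --
    FD 8.2: (79.2,0) -> (87.4,0) [heading=0, draw]
    FD 9.3: (87.4,0) -> (96.7,0) [heading=0, draw]
    RT 180: heading 0 -> 180
    -- iteration 2/2 --
    FD 8.2: (96.7,0) -> (88.5,0) [heading=180, draw]
    FD 9.3: (88.5,0) -> (79.2,0) [heading=180, draw]
    RT 180: heading 180 -> 0
  ]
  -- iteration 4/4 --
  FD 11.9: (79.2,0) -> (91.1,0) [heading=0, draw]
  FD 5.8: (91.1,0) -> (96.9,0) [heading=0, draw]
  REPEAT 2 [
    -- iteration 1/2 --
    FD 8.2: (96.9,0) -> (105.1,0) [heading=0, draw]
    FD 9.3: (105.1,0) -> (114.4,0) [heading=0, draw]
    RT 180: heading 0 -> 180
    -- iteration 2/2 --
    FD 8.2: (114.4,0) -> (106.2,0) [heading=180, draw]
    FD 9.3: (106.2,0) -> (96.9,0) [heading=180, draw]
    RT 180: heading 180 -> 0
  ]
]
FD 1.8: (96.9,0) -> (98.7,0) [heading=0, draw]
RT 30: heading 0 -> 330
FD 13.9: (98.7,0) -> (110.738,-6.95) [heading=330, draw]
Final: pos=(110.738,-6.95), heading=330, 28 segment(s) drawn
Segments drawn: 28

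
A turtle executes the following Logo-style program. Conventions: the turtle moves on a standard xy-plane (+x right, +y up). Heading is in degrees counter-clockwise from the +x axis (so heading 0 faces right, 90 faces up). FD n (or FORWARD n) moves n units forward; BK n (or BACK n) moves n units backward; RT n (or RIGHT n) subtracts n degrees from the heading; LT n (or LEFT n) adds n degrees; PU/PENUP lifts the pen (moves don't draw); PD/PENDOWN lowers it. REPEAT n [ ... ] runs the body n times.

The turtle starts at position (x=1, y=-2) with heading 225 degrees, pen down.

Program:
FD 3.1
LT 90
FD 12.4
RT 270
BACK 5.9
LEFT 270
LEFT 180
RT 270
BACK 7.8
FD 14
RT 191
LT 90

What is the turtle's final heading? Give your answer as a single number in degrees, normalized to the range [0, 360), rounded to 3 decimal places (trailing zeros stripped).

Answer: 124

Derivation:
Executing turtle program step by step:
Start: pos=(1,-2), heading=225, pen down
FD 3.1: (1,-2) -> (-1.192,-4.192) [heading=225, draw]
LT 90: heading 225 -> 315
FD 12.4: (-1.192,-4.192) -> (7.576,-12.96) [heading=315, draw]
RT 270: heading 315 -> 45
BK 5.9: (7.576,-12.96) -> (3.404,-17.132) [heading=45, draw]
LT 270: heading 45 -> 315
LT 180: heading 315 -> 135
RT 270: heading 135 -> 225
BK 7.8: (3.404,-17.132) -> (8.92,-11.617) [heading=225, draw]
FD 14: (8.92,-11.617) -> (-0.98,-21.516) [heading=225, draw]
RT 191: heading 225 -> 34
LT 90: heading 34 -> 124
Final: pos=(-0.98,-21.516), heading=124, 5 segment(s) drawn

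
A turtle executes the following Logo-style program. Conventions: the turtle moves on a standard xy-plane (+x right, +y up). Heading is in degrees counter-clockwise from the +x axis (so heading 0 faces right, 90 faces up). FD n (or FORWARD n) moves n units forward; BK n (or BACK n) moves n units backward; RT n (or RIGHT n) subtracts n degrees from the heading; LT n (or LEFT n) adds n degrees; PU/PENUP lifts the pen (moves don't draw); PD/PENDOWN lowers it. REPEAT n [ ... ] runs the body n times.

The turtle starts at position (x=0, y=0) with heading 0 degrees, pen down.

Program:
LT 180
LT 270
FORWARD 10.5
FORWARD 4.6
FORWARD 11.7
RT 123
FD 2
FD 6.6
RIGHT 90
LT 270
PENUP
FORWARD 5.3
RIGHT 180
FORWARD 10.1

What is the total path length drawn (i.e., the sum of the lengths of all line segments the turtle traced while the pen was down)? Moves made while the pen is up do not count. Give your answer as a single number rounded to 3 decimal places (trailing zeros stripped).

Executing turtle program step by step:
Start: pos=(0,0), heading=0, pen down
LT 180: heading 0 -> 180
LT 270: heading 180 -> 90
FD 10.5: (0,0) -> (0,10.5) [heading=90, draw]
FD 4.6: (0,10.5) -> (0,15.1) [heading=90, draw]
FD 11.7: (0,15.1) -> (0,26.8) [heading=90, draw]
RT 123: heading 90 -> 327
FD 2: (0,26.8) -> (1.677,25.711) [heading=327, draw]
FD 6.6: (1.677,25.711) -> (7.213,22.116) [heading=327, draw]
RT 90: heading 327 -> 237
LT 270: heading 237 -> 147
PU: pen up
FD 5.3: (7.213,22.116) -> (2.768,25.003) [heading=147, move]
RT 180: heading 147 -> 327
FD 10.1: (2.768,25.003) -> (11.238,19.502) [heading=327, move]
Final: pos=(11.238,19.502), heading=327, 5 segment(s) drawn

Segment lengths:
  seg 1: (0,0) -> (0,10.5), length = 10.5
  seg 2: (0,10.5) -> (0,15.1), length = 4.6
  seg 3: (0,15.1) -> (0,26.8), length = 11.7
  seg 4: (0,26.8) -> (1.677,25.711), length = 2
  seg 5: (1.677,25.711) -> (7.213,22.116), length = 6.6
Total = 35.4

Answer: 35.4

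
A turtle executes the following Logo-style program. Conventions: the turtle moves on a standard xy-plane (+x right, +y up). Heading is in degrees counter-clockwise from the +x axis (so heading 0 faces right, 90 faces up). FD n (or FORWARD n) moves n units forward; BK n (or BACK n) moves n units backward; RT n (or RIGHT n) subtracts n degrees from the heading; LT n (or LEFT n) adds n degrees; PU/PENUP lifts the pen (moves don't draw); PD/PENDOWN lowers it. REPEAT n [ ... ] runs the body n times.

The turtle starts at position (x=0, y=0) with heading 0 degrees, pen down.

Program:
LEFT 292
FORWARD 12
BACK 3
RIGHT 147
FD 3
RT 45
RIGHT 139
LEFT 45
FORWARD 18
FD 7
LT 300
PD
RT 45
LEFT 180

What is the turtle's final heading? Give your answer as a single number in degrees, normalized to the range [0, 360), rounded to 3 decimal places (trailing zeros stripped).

Executing turtle program step by step:
Start: pos=(0,0), heading=0, pen down
LT 292: heading 0 -> 292
FD 12: (0,0) -> (4.495,-11.126) [heading=292, draw]
BK 3: (4.495,-11.126) -> (3.371,-8.345) [heading=292, draw]
RT 147: heading 292 -> 145
FD 3: (3.371,-8.345) -> (0.914,-6.624) [heading=145, draw]
RT 45: heading 145 -> 100
RT 139: heading 100 -> 321
LT 45: heading 321 -> 6
FD 18: (0.914,-6.624) -> (18.815,-4.742) [heading=6, draw]
FD 7: (18.815,-4.742) -> (25.777,-4.011) [heading=6, draw]
LT 300: heading 6 -> 306
PD: pen down
RT 45: heading 306 -> 261
LT 180: heading 261 -> 81
Final: pos=(25.777,-4.011), heading=81, 5 segment(s) drawn

Answer: 81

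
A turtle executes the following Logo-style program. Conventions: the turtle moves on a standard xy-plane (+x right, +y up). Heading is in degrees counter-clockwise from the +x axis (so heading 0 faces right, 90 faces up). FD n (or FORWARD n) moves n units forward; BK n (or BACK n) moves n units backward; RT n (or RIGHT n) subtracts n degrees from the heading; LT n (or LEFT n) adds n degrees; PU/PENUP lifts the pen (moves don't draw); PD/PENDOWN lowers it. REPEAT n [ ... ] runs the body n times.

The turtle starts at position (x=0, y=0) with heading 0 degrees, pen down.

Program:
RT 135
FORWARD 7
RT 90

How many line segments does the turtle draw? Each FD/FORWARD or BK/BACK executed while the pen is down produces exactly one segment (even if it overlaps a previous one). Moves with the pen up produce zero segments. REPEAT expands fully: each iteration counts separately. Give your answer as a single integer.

Answer: 1

Derivation:
Executing turtle program step by step:
Start: pos=(0,0), heading=0, pen down
RT 135: heading 0 -> 225
FD 7: (0,0) -> (-4.95,-4.95) [heading=225, draw]
RT 90: heading 225 -> 135
Final: pos=(-4.95,-4.95), heading=135, 1 segment(s) drawn
Segments drawn: 1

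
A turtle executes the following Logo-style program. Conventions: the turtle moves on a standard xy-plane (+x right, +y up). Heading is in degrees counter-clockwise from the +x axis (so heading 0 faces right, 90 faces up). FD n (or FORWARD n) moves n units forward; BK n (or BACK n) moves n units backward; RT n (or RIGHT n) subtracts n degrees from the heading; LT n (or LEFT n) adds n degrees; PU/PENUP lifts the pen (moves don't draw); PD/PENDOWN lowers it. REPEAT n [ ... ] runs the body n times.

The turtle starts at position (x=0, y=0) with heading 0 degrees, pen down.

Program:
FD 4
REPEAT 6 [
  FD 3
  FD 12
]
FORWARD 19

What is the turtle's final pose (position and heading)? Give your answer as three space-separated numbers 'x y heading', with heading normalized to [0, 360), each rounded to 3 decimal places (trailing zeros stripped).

Answer: 113 0 0

Derivation:
Executing turtle program step by step:
Start: pos=(0,0), heading=0, pen down
FD 4: (0,0) -> (4,0) [heading=0, draw]
REPEAT 6 [
  -- iteration 1/6 --
  FD 3: (4,0) -> (7,0) [heading=0, draw]
  FD 12: (7,0) -> (19,0) [heading=0, draw]
  -- iteration 2/6 --
  FD 3: (19,0) -> (22,0) [heading=0, draw]
  FD 12: (22,0) -> (34,0) [heading=0, draw]
  -- iteration 3/6 --
  FD 3: (34,0) -> (37,0) [heading=0, draw]
  FD 12: (37,0) -> (49,0) [heading=0, draw]
  -- iteration 4/6 --
  FD 3: (49,0) -> (52,0) [heading=0, draw]
  FD 12: (52,0) -> (64,0) [heading=0, draw]
  -- iteration 5/6 --
  FD 3: (64,0) -> (67,0) [heading=0, draw]
  FD 12: (67,0) -> (79,0) [heading=0, draw]
  -- iteration 6/6 --
  FD 3: (79,0) -> (82,0) [heading=0, draw]
  FD 12: (82,0) -> (94,0) [heading=0, draw]
]
FD 19: (94,0) -> (113,0) [heading=0, draw]
Final: pos=(113,0), heading=0, 14 segment(s) drawn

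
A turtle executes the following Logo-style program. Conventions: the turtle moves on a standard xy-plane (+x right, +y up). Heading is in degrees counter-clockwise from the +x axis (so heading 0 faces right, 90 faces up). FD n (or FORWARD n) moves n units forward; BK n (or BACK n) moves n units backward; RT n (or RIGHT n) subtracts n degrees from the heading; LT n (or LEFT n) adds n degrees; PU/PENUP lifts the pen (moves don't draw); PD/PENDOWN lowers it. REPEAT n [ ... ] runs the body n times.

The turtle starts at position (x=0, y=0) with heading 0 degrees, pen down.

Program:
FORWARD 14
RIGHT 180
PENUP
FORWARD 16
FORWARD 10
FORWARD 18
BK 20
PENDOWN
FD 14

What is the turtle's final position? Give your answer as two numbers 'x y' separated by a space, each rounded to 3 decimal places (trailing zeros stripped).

Executing turtle program step by step:
Start: pos=(0,0), heading=0, pen down
FD 14: (0,0) -> (14,0) [heading=0, draw]
RT 180: heading 0 -> 180
PU: pen up
FD 16: (14,0) -> (-2,0) [heading=180, move]
FD 10: (-2,0) -> (-12,0) [heading=180, move]
FD 18: (-12,0) -> (-30,0) [heading=180, move]
BK 20: (-30,0) -> (-10,0) [heading=180, move]
PD: pen down
FD 14: (-10,0) -> (-24,0) [heading=180, draw]
Final: pos=(-24,0), heading=180, 2 segment(s) drawn

Answer: -24 0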